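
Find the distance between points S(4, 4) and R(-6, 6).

The horizontal distance is |-6 - 4| = 10 and the vertical distance is |6 - 4| = 2.
By the Pythagorean theorem, d = sqrt(10^2 + 2^2) = sqrt(104) = 2*sqrt(26).

2*sqrt(26)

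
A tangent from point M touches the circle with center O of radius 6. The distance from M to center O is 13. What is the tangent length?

tangent = √(d² - r²) = √(13² - 6²) = √(169 - 36) = √133 = sqrt(133)

sqrt(133)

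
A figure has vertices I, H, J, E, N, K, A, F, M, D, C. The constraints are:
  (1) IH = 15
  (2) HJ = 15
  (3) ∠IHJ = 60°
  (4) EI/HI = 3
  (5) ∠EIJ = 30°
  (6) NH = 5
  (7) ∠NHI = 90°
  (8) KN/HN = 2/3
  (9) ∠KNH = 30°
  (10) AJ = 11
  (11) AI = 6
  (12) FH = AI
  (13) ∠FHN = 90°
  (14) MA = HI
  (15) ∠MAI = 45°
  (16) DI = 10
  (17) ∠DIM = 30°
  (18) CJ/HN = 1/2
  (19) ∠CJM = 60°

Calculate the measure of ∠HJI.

Step 1: By the law of cosines on triangle JHI: JI² = 15² + 15² − 2·15·15·cos(60°) = 225, so JI = 15.
Step 2: By the inverse law of cosines on triangle HJI: cos(∠HJI) = (15² + 15² − 15²) / (2·15·15) = 225/450 = 0.5, so ∠HJI = 60°.

Therefore, the measure of angle ∠HJI = 60°.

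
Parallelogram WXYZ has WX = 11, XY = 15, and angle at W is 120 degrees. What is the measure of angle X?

Consecutive angles are supplementary: angle X = 180 - 120 = 60 degrees.

60 degrees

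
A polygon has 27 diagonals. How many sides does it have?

Using d = n(n - 3)/2, we solve 27 = n(n - 3)/2.
So n(n - 3) = 54.
Testing n = 9: 9 * 6 = 54 = 54. Correct.
The polygon has 9 sides.

9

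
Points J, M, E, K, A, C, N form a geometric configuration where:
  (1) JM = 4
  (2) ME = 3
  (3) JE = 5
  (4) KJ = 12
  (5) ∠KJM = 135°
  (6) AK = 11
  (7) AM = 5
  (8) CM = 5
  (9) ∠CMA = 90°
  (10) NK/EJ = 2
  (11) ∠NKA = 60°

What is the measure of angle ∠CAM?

Step 1: By the law of cosines on triangle AMC: AC² = 5² + 5² − 2·5·5·cos(90°) = 50, so AC = 5·√2.
Step 2: By the inverse law of cosines on triangle CAM: cos(∠CAM) = ((5·√2)² + 5² − 5²) / (2·5·√2·5) = 50/70.71 = 0.7071, so ∠CAM = 45°.

Therefore, the measure of angle ∠CAM = 45°.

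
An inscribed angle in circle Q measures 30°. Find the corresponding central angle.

The inscribed angle theorem states that a central angle is always twice any inscribed angle that subtends the same arc.
Since the inscribed angle is 30°, the central angle = 2 × 30° = 60°.

60°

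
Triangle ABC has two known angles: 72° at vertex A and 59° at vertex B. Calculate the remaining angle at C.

The interior angles sum to 180°: angle C = 180 - 72 - 59 = 49°.
The triangle is acute (angles 72°, 59°, 49°).

49 degrees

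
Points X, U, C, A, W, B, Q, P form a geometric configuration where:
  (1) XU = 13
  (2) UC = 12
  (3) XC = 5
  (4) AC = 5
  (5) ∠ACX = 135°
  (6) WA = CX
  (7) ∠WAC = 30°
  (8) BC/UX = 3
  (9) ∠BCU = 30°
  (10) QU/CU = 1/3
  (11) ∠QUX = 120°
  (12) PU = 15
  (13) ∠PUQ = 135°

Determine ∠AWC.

From the given relations: WA = CX = 5.
Step 1: By the law of cosines on triangle WAC: WC² = 5² + 5² − 2·5·5·cos(30°) = 6.7, so WC ≈ 2.59.
Step 2: By the inverse law of cosines on triangle AWC: cos(∠AWC) = (5² + 2.59² − 5²) / (2·5·2.59) = 6.7/25.88 = 0.2588, so ∠AWC = 75°.

Therefore, the measure of angle ∠AWC = 75°.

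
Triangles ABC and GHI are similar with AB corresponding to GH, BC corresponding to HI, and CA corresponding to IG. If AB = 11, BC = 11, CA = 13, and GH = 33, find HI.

Similar triangles have proportional sides. Setting up the proportion:
GH / AB = HI / BC
33 / 11 = HI / 11
HI = 11 * 33 / 11 = 33.

33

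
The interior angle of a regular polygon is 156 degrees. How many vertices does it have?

The exterior angle is the supplement of the interior angle: 180 - 156 = 24 degrees.
Since the exterior angles of any convex polygon sum to 360 degrees, the number of sides is 360 / 24 = 15.

15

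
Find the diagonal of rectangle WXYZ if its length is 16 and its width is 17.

A rectangle's diagonal splits it into two right triangles, with the diagonal as the hypotenuse.
By the Pythagorean theorem, d^2 = 16^2 + 17^2 = 545.
Therefore d = sqrt(545).

sqrt(545)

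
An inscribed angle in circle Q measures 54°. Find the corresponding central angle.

The inscribed angle theorem states that a central angle is always twice any inscribed angle that subtends the same arc.
Since the inscribed angle is 54°, the central angle = 2 × 54° = 108°.

108°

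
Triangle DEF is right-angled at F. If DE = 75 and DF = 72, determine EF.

Rearranging the Pythagorean theorem to solve for the unknown leg:
leg^2 = hypotenuse^2 - known_leg^2 = 5625 - 5184 = 441
leg = sqrt(441) = 21.

21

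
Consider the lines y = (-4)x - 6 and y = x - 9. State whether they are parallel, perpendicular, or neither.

Slope of line 1: m1 = -4
Slope of line 2: m2 = 1
For parallel lines we need equal slopes: -4 != 1.
For perpendicular lines we need m1*m2 = -1: (-4)(1) = -4 != -1.
Since neither condition holds, the lines are neither parallel nor perpendicular.

Neither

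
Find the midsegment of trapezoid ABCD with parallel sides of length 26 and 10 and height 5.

The midsegment (median) of a trapezoid connects the midpoints of the non-parallel sides.
Its length is the average of the two bases: (26 + 10) / 2 = 18.

18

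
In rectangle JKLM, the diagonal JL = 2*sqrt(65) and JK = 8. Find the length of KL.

The diagonal of a rectangle forms a right triangle with the two sides.
Rearranging the Pythagorean theorem: missing side = sqrt(d^2 - known^2).
= sqrt(260 - 64) = sqrt(196) = 14.

14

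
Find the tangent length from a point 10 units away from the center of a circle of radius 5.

The tangent, radius, and line from the external point to the center form a right triangle.
The right angle is where the tangent meets the radius.
By the Pythagorean theorem: tangent² + 5² = 10²
tangent² = 100 - 25 = 75
tangent = 5*sqrt(3)

5*sqrt(3)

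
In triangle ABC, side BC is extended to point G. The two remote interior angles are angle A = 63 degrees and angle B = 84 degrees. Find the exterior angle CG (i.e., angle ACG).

Exterior angle = 63 + 84 = 147 degrees (exterior angle theorem).

147 degrees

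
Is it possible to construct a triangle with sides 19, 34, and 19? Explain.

Yes.
The triangle inequality requires that the sum of any two sides exceeds the third.
Here 19 + 19 = 38 > 34, so the condition is met.

Yes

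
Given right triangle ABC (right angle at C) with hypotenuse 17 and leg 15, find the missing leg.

BC = sqrt(17^2 - 15^2) = sqrt(64) = 8

8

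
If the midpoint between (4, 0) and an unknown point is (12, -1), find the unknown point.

Using the midpoint formula: M = ((x1 + x2)/2, (y1 + y2)/2)
We know M = (12, -1) and L = (4, 0)
For x: 12 = (4 + x2)/2, so x2 = 2*12 - 4 = 20
For y: -1 = (0 + y2)/2, so y2 = 2*-1 - 0 = -2
K = (20, -2)

(20, -2)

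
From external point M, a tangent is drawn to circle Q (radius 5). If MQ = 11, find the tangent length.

Let T be the point of tangency. Then QT ⊥ MT (radius ⊥ tangent).
In right triangle QTM: QM² = QT² + MT²
11² = 5² + MT²
MT² = 96, MT = 4*sqrt(6)

4*sqrt(6)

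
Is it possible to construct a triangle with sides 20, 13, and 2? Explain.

No.
The triangle inequality is violated: 13 + 2 = 15 ≤ 20.
These lengths cannot form a triangle.

No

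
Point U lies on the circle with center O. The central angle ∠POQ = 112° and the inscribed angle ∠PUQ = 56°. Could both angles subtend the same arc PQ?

By the inscribed angle theorem, if both angles subtend the same arc, the inscribed angle must be half the central angle.
Half of 112° = 56°, which equals the given inscribed angle of 56°.
Therefore, yes, they correspond to the same arc.

Yes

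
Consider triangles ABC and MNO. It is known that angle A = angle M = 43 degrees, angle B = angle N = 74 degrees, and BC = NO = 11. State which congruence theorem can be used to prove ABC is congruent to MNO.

The given information provides:
angle A = angle M = 43 degrees, angle B = angle N = 74 degrees, and BC = NO = 11
This matches the AAS congruence theorem.
Two pairs of corresponding angles and a non-included side are equal (Angle-Angle-Side).

AAS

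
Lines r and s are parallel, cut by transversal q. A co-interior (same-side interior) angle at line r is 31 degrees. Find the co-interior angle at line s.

Co-interior angles sum to 180: 180 - 31 = 149 degrees.

149 degrees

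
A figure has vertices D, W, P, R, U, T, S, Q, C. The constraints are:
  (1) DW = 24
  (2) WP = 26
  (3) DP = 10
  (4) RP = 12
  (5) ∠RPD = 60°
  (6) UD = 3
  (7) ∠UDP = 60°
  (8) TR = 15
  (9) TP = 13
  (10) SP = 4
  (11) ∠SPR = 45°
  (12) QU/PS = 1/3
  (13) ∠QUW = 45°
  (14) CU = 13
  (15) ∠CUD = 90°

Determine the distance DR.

Step 1: By the law of cosines on triangle DPR: DR² = 10² + 12² − 2·10·12·cos(60°) = 124, so DR = 2·√31.

Therefore, the length of DR = 2·√31.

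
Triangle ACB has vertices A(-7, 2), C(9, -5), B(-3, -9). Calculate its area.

The Shoelace formula computes the area from vertex coordinates by summing cross products.
For vertices (-7,2), (9,-5), (-3,-9):
Signed sum = -7*-5 - 9*2 + 9*-9 - -3*-5 + -3*2 - -7*-9
= 17 + -96 + -69 = -148
Area = (1/2)|-148| = 74.

74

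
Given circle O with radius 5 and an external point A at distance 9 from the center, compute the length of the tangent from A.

Let T be the point of tangency. Then OT ⊥ AT (radius ⊥ tangent).
In right triangle OTA: OA² = OT² + AT²
9² = 5² + AT²
AT² = 56, AT = 2*sqrt(14)

2*sqrt(14)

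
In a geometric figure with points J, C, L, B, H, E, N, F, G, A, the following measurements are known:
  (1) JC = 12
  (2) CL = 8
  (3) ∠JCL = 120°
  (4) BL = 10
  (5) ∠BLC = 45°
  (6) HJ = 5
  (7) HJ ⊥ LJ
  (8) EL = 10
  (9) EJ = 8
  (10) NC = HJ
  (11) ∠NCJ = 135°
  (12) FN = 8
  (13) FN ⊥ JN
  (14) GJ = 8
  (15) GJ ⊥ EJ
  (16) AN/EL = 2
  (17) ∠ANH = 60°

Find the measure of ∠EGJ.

Step 1: By the law of cosines on triangle GJE: GE² = 8² + 8² − 2·8·8·cos(90°) = 128, so GE = 8·√2.
Step 2: By the inverse law of cosines on triangle EGJ: cos(∠EGJ) = ((8·√2)² + 8² − 8²) / (2·8·√2·8) = 128/181.02 = 0.7071, so ∠EGJ = 45°.

Therefore, the measure of angle ∠EGJ = 45°.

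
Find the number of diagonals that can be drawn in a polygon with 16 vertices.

Each of the 16 vertices connects to 13 non-adjacent vertices via diagonals.
Total connections = 16 × 13 = 208, but each diagonal is counted twice.
Number of diagonals = 208 / 2 = 104.

104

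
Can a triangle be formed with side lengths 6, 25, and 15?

Check the triangle inequality: 6 + 15 = 21 ≤ 25.
Since the sum of two sides does not exceed the third, no triangle can be formed.

No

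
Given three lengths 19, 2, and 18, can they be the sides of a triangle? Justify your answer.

Yes.
The triangle inequality requires that the sum of any two sides exceeds the third.
Here 2 + 18 = 20 > 19, so the condition is met.

Yes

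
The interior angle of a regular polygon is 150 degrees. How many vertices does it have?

The exterior angle is the supplement of the interior angle: 180 - 150 = 30 degrees.
Since the exterior angles of any convex polygon sum to 360 degrees, the number of sides is 360 / 30 = 12.

12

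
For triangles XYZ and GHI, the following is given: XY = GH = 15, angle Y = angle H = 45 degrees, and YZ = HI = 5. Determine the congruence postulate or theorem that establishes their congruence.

The given information provides:
XY = GH = 15, angle Y = angle H = 45 degrees, and YZ = HI = 5
This matches the SAS congruence theorem.
Two pairs of corresponding sides and the included angle are equal (Side-Angle-Side).

SAS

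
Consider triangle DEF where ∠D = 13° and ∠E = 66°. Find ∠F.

The interior angles sum to 180°: angle F = 180 - 13 - 66 = 101°.
The triangle is obtuse (angles 13°, 66°, 101°).

101 degrees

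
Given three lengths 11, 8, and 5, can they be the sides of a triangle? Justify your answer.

Check all three triangle inequalities:
11 + 8 = 19 > 5 ✓
11 + 5 = 16 > 8 ✓
8 + 5 = 13 > 11 ✓
All conditions hold, so these sides form a valid triangle.

Yes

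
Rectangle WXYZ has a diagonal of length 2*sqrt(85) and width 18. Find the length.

Using the Pythagorean theorem: d^2 = a^2 + b^2
b^2 = d^2 - a^2
b^2 = 340 - 324
b^2 = 16
b = sqrt(16) = 4

4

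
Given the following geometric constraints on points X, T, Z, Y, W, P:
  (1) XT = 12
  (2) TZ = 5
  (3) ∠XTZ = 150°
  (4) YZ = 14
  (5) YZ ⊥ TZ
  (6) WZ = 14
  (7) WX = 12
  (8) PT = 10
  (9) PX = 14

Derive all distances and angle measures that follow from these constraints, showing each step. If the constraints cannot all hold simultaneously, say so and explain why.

The constraints are consistent.

Step 1: From XT = 12, TZ = 5, and ∠XTZ = 150°, by the law of cosines:
  XZ² = XT² + TZ² - 2·XT·TZ·cos(150°) = 144 + 25 + 103.9 = 272.9
  XZ ≈ 16.52

Step 2: From TZ = 5, ZY = 14, and ∠TZY = 90°, by the law of cosines:
  TY² = TZ² + ZY² - 2·TZ·ZY·cos(90°) = 25 + 196 - 0 = 221
  TY ≈ 14.87

Step 3: From XP = 14, XT = 12, PT = 10, by the inverse law of cosines:
  cos(∠PXT) = (XP² + XT² - PT²) / (2·XP·XT)
  ∠PXT = 44.42°

Step 4: From TP = 10, TX = 12, PX = 14, by the inverse law of cosines:
  cos(∠PTX) = (TP² + TX² - PX²) / (2·TP·TX)
  ∠PTX = 78.46°

Step 5: From PT = 10, PX = 14, TX = 12, by the inverse law of cosines:
  cos(∠TPX) = (PT² + PX² - TX²) / (2·PT·PX)
  ∠TPX = 57.12°

Step 6: From XT = 12, XZ = 16.52, TZ = 5, by the inverse law of cosines:
  cos(∠TXZ) = (XT² + XZ² - TZ²) / (2·XT·XZ)
  ∠TXZ = 8.7°

Step 7: From XW = 12, XZ = 16.52, WZ = 14, by the inverse law of cosines:
  cos(∠WXZ) = (XW² + XZ² - WZ²) / (2·XW·XZ)
  ∠WXZ = 56.14°

Step 8: From TY = 14.87, TZ = 5, YZ = 14, by the inverse law of cosines:
  cos(∠YTZ) = (TY² + TZ² - YZ²) / (2·TY·TZ)
  ∠YTZ = 70.35°

Step 9: From ZT = 5, ZX = 16.52, TX = 12, by the inverse law of cosines:
  cos(∠TZX) = (ZT² + ZX² - TX²) / (2·ZT·ZX)
  ∠TZX = 21.3°

Step 10: From ZW = 14, ZX = 16.52, WX = 12, by the inverse law of cosines:
  cos(∠WZX) = (ZW² + ZX² - WX²) / (2·ZW·ZX)
  ∠WZX = 45.38°

Step 11: From YT = 14.87, YZ = 14, TZ = 5, by the inverse law of cosines:
  cos(∠TYZ) = (YT² + YZ² - TZ²) / (2·YT·YZ)
  ∠TYZ = 19.65°

Step 12: From WX = 12, WZ = 14, XZ = 16.52, by the inverse law of cosines:
  cos(∠XWZ) = (WX² + WZ² - XZ²) / (2·WX·WZ)
  ∠XWZ = 78.48°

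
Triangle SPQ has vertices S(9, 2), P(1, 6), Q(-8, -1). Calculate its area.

Shoelace: Area = (1/2)|9(6--1) + 1(-1-2) + -8(2-6)| = (1/2)(92) = 46

46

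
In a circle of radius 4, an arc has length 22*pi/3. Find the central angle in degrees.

θ = 360 × 22*pi/3 / (2π × 4) = 330° (rearranging arc length formula).

330°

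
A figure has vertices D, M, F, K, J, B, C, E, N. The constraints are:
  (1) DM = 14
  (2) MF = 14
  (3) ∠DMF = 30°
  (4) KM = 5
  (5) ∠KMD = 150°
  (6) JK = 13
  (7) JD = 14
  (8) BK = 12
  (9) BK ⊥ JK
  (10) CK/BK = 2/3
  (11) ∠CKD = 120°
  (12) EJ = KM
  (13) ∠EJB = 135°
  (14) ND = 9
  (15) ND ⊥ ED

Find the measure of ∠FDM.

Step 1: By the law of cosines on triangle DMF: DF² = 14² + 14² − 2·14·14·cos(30°) = 52.52, so DF ≈ 7.25.
Step 2: By the inverse law of cosines on triangle FDM: cos(∠FDM) = (7.25² + 14² − 14²) / (2·7.25·14) = 52.52/202.91 = 0.2588, so ∠FDM = 75°.

Therefore, the measure of angle ∠FDM = 75°.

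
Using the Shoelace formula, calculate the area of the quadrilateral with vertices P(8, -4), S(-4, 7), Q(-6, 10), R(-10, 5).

Shoelace: sum of cross terms = 112, Area = (1/2)|112| = 56

56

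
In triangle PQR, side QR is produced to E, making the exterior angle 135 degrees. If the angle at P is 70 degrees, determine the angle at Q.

By the exterior angle theorem: exterior angle = sum of remote interior angles.
135 = 70 + angle Q
angle Q = 135 - 70 = 65 degrees

65 degrees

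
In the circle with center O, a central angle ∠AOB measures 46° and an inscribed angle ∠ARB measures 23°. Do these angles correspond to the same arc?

By the inscribed angle theorem, if both angles subtend the same arc, the inscribed angle must be half the central angle.
Half of 46° = 23°, which equals the given inscribed angle of 23°.
Therefore, yes, they correspond to the same arc.

Yes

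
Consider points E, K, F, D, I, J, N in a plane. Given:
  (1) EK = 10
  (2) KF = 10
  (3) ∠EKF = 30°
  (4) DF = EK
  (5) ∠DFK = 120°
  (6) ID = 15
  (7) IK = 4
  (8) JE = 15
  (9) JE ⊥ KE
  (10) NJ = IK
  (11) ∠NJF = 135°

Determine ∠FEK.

Step 1: By the law of cosines on triangle EKF: EF² = 10² + 10² − 2·10·10·cos(30°) = 26.79, so EF ≈ 5.18.
Step 2: By the inverse law of cosines on triangle FEK: cos(∠FEK) = (5.18² + 10² − 10²) / (2·5.18·10) = 26.79/103.53 = 0.2588, so ∠FEK = 75°.

Therefore, the measure of angle ∠FEK = 75°.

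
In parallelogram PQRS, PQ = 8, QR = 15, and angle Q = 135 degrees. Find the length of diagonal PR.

Law of cosines: d^2 = 8^2 + 15^2 - 2(8)(15)cos(135°) = 120*sqrt(2) + 289, so d = sqrt(120*sqrt(2) + 289).

sqrt(120*sqrt(2) + 289)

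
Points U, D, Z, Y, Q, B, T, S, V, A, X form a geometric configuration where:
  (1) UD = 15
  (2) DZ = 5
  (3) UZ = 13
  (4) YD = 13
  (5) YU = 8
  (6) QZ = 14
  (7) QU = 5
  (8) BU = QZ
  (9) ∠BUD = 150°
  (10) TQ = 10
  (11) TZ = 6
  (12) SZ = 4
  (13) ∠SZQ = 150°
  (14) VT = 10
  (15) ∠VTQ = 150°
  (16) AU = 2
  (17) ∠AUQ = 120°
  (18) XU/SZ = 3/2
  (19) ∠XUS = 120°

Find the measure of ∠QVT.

Step 1: By the law of cosines on triangle VTQ: VQ² = 10² + 10² − 2·10·10·cos(150°) = 373.21, so VQ ≈ 19.32.
Step 2: By the inverse law of cosines on triangle QVT: cos(∠QVT) = (19.32² + 10² − 10²) / (2·19.32·10) = 373.21/386.37 = 0.9659, so ∠QVT = 15°.

Therefore, the measure of angle ∠QVT = 15°.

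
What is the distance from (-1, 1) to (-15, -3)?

The horizontal distance is |-15 - -1| = 14 and the vertical distance is |-3 - 1| = 4.
By the Pythagorean theorem, d = sqrt(14^2 + 4^2) = sqrt(212) = 2*sqrt(53).

2*sqrt(53)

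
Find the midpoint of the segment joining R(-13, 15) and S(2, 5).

The midpoint is the average of the coordinates:
x: (-13 + 2)/2 = -11/2
y: (15 + 5)/2 = 10
Midpoint = (-11/2, 10)

(-11/2, 10)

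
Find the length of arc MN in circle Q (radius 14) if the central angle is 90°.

Arc length = 2π(14)(1/4) = 7*pi

7*pi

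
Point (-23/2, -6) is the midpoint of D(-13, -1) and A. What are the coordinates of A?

Using the midpoint formula: M = ((x1 + x2)/2, (y1 + y2)/2)
We know M = (-23/2, -6) and D = (-13, -1)
For x: -23/2 = (-13 + x2)/2, so x2 = 2*-23/2 - -13 = -10
For y: -6 = (-1 + y2)/2, so y2 = 2*-6 - -1 = -11
A = (-10, -11)

(-10, -11)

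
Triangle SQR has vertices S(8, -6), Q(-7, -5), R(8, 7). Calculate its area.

Using the Shoelace formula for a triangle:
Area = (1/2)|x0(y1 - y2) + x1(y2 - y0) + x2(y0 - y1)|
Area = (1/2)|8(-5 - 7) + -7(7 - -6) + 8(-6 - -5)|
Area = (1/2)|-96 + -91 + -8|
Area = (1/2)|-195|
Area = (1/2)(195)
Area = 195/2

195/2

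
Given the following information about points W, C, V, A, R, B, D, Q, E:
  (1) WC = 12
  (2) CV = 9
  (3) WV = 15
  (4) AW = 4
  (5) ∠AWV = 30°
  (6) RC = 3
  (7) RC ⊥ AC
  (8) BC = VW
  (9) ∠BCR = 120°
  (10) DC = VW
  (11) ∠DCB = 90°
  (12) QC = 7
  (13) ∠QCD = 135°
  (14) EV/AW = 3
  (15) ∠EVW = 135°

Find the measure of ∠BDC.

From the given relations: DC = VW = 15; BC = VW = 15.
Step 1: By the law of cosines on triangle DCB: DB² = 15² + 15² − 2·15·15·cos(90°) = 450, so DB = 15·√2.
Step 2: By the inverse law of cosines on triangle BDC: cos(∠BDC) = ((15·√2)² + 15² − 15²) / (2·15·√2·15) = 450/636.4 = 0.7071, so ∠BDC = 45°.

Therefore, the measure of angle ∠BDC = 45°.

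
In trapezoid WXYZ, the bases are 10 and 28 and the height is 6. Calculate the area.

Area = (10 + 28) * 6 / 2 = 228 / 2 = 114

114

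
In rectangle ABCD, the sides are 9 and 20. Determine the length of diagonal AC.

Using the Pythagorean theorem:
d² = 9² + 20² = 81 + 400 = 481
d = sqrt(481)

sqrt(481)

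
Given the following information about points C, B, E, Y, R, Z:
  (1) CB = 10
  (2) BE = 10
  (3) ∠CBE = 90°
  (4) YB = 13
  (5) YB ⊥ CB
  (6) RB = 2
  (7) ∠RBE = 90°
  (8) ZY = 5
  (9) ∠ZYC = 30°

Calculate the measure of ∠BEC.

Step 1: By the law of cosines on triangle EBC: EC² = 10² + 10² − 2·10·10·cos(90°) = 200, so EC = 10·√2.
Step 2: By the inverse law of cosines on triangle BEC: cos(∠BEC) = (10² + (10·√2)² − 10²) / (2·10·10·√2) = 200/282.84 = 0.7071, so ∠BEC = 45°.

Therefore, the measure of angle ∠BEC = 45°.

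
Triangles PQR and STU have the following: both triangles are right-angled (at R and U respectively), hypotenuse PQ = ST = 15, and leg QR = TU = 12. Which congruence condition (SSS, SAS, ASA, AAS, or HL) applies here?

Consider the given information: both triangles are right-angled (at R and U respectively), hypotenuse PQ = ST = 15, and leg QR = TU = 12
This is not SSS or ASA: SSS requires all three pairs of sides, but we don't have that. ASA requires two angles and the side between them.
The correct criterion is HL. The hypotenuse and one leg of two right triangles are equal (Hypotenuse-Leg).

HL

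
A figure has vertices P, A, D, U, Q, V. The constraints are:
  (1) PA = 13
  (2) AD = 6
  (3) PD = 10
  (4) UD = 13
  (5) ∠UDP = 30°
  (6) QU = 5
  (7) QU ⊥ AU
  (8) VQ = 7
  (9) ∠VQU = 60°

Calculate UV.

Step 1: By the law of cosines on triangle UQV: UV² = 5² + 7² − 2·5·7·cos(60°) = 39, so UV = √39.

Therefore, the length of UV = √39.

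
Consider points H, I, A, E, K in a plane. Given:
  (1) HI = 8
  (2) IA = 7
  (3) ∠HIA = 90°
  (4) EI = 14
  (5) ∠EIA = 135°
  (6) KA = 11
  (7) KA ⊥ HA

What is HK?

Step 1: By the law of cosines on triangle HIA: HA² = 8² + 7² − 2·8·7·cos(90°) = 113, so HA = √113.
Step 2: By the law of cosines on triangle HAK: HK² = √113² + 11² − 2·√113·11·cos(90°) = 234, so HK = 3·√26.

Therefore, the length of HK = 3·√26.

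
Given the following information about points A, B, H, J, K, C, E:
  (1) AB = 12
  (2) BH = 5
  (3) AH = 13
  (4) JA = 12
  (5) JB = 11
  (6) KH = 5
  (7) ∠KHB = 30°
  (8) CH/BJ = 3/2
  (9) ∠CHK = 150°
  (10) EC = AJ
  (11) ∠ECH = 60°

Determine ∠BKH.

Step 1: By the law of cosines on triangle KHB: KB² = 5² + 5² − 2·5·5·cos(30°) = 6.7, so KB ≈ 2.59.
Step 2: By the inverse law of cosines on triangle BKH: cos(∠BKH) = (2.59² + 5² − 5²) / (2·2.59·5) = 6.7/25.88 = 0.2588, so ∠BKH = 75°.

Therefore, the measure of angle ∠BKH = 75°.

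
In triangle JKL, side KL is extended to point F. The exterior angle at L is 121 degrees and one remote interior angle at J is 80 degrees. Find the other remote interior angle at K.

angle K = 121 - 80 = 41 degrees (exterior angle theorem).

41 degrees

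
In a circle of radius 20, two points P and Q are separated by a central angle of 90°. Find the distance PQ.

Chord = 2(20) sin(45°) = 20*sqrt(2)

20*sqrt(2)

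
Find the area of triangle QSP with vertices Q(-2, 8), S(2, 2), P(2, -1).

Shoelace: Area = (1/2)|-2(2--1) + 2(-1-8) + 2(8-2)| = (1/2)(12) = 6

6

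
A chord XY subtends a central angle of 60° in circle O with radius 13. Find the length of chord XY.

Chord = 2(13) sin(30°) = 13

13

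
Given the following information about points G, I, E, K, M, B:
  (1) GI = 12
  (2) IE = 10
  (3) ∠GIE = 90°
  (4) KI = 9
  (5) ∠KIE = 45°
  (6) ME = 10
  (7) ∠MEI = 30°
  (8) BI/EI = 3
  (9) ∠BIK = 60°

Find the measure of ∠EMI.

Step 1: By the law of cosines on triangle MEI: MI² = 10² + 10² − 2·10·10·cos(30°) = 26.79, so MI ≈ 5.18.
Step 2: By the inverse law of cosines on triangle EMI: cos(∠EMI) = (10² + 5.18² − 10²) / (2·10·5.18) = 26.79/103.53 = 0.2588, so ∠EMI = 75°.

Therefore, the measure of angle ∠EMI = 75°.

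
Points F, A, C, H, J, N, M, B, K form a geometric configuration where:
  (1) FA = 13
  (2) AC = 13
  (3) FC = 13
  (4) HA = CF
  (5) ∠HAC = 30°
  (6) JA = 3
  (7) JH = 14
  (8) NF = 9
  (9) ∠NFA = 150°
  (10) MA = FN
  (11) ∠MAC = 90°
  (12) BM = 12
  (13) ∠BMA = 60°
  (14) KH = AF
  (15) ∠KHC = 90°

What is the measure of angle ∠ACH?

From the given relations: HA = CF = 13.
Step 1: By the law of cosines on triangle CAH: CH² = 13² + 13² − 2·13·13·cos(30°) = 45.28, so CH ≈ 6.73.
Step 2: By the inverse law of cosines on triangle ACH: cos(∠ACH) = (13² + 6.73² − 13²) / (2·13·6.73) = 45.28/174.96 = 0.2588, so ∠ACH = 75°.

Therefore, the measure of angle ∠ACH = 75°.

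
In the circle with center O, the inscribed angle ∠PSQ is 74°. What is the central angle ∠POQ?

By the inscribed angle theorem, the central angle is twice the inscribed angle.
Central angle = 2 × 74° = 148°

148°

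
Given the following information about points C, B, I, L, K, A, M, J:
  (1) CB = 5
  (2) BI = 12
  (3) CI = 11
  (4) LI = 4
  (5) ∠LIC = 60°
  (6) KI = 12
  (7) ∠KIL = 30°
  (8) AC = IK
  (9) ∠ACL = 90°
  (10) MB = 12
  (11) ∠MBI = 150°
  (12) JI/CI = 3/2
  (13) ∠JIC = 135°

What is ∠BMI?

Step 1: By the law of cosines on triangle MBI: MI² = 12² + 12² − 2·12·12·cos(150°) = 537.42, so MI ≈ 23.18.
Step 2: By the inverse law of cosines on triangle BMI: cos(∠BMI) = (12² + 23.18² − 12²) / (2·12·23.18) = 537.42/556.37 = 0.9659, so ∠BMI = 15°.

Therefore, the measure of angle ∠BMI = 15°.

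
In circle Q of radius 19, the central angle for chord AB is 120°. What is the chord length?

Chord length = 2r sin(θ/2)
= 2 × 19 × sin(120°/2)
= 2 × 19 × sin(60°)
= 19*sqrt(3)

19*sqrt(3)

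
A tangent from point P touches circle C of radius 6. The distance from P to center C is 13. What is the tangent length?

Let T be the point of tangency. Then CT ⊥ PT (radius ⊥ tangent).
In right triangle CTP: CP² = CT² + PT²
13² = 6² + PT²
PT² = 133, PT = sqrt(133)

sqrt(133)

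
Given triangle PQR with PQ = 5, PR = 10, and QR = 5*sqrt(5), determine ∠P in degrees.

cos(P) = (5² + 10² - (5*sqrt(5))²) / (2 × 5 × 10) = 0, so P = arccos(0) = 90°.

90°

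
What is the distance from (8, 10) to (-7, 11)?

d = sqrt((-15)^2 + (1)^2) = sqrt(226)

sqrt(226)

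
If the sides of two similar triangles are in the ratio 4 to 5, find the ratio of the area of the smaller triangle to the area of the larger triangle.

Area scales with the square of linear dimensions. If every length is multiplied by 4/5, then the area is multiplied by (4/5)^2 = 16/25.
The area ratio is 16:25.

16:25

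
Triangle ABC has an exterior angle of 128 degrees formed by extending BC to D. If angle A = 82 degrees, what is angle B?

angle B = 128 - 82 = 46 degrees (exterior angle theorem).

46 degrees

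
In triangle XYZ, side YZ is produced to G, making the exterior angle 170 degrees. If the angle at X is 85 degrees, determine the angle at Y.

The exterior angle theorem states that an exterior angle equals the sum of the two non-adjacent interior angles.
So 170 = 85 + angle Y, which gives angle Y = 170 - 85 = 85 degrees.

85 degrees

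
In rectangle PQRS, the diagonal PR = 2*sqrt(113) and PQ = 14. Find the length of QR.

Using the Pythagorean theorem: d^2 = a^2 + b^2
b^2 = d^2 - a^2
b^2 = 452 - 196
b^2 = 256
b = sqrt(256) = 16

16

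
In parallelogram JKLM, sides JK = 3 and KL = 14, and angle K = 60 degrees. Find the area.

The area of a parallelogram equals the product of two adjacent sides times the sine of the included angle.
This is because the height equals 14 * sin(60°) = 7*sqrt(3).
Area = 3 * 7*sqrt(3) = 21*sqrt(3)

21*sqrt(3)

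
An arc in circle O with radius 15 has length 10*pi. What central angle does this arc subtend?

The full circumference is 2πr = 30*pi.
The arc is 10*pi / 30*pi = 1/3 of the full circle.
So the central angle = 1/3 × 360° = 120°.

120°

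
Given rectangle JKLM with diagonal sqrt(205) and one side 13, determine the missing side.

b = sqrt(d^2 - a^2) = sqrt(205 - 169) = sqrt(36) = 6

6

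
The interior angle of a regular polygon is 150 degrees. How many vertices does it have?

Each interior angle of a regular n-gon is (n - 2) * 180 / n.
Setting this equal to 150:
(n - 2) * 180 / n = 150
Each exterior angle = 180 - 150 = 30 degrees.
Since exterior angles sum to 360: n = 360 / 30 = 12.

12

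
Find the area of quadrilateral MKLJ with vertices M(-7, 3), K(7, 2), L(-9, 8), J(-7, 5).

The Shoelace formula works by pairing each vertex with the next (cycling back to the first).
For each pair, compute x_i*y_(i+1) - x_(i+1)*y_i:
  (-7*2 - 7*3) = -35
  (7*8 - -9*2) = 74
  (-9*5 - -7*8) = 11
  (-7*3 - -7*5) = 14
Taking half the absolute value of the total: Area = (1/2)(64) = 32.

32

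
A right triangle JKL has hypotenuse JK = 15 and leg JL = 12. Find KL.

By the Pythagorean theorem: KL^2 = JK^2 - JL^2
KL^2 = 15^2 - 12^2 = 225 - 144 = 81
KL = sqrt(81) = 9

9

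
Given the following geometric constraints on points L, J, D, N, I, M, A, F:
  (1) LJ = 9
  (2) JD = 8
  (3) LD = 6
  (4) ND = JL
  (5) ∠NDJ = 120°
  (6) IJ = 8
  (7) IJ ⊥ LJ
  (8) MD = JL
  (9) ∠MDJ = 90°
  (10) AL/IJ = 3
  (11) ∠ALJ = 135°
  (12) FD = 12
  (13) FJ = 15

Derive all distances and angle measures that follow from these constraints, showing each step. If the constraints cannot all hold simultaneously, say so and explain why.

The constraints are consistent.

From the given relations:
  ND = JL = 9
  MD = JL = 9
  AL = 3·IJ = 3·8 = 24

Step 1: From LJ = 9, JI = 8, and ∠LJI = 90°, by the law of cosines:
  LI² = LJ² + JI² - 2·LJ·JI·cos(90°) = 81 + 64 - 0 = 145
  LI = √145

Step 2: From JD = 8, DN = 9, and ∠JDN = 120°, by the law of cosines:
  JN² = JD² + DN² - 2·JD·DN·cos(120°) = 64 + 81 + 72 = 217
  JN ≈ 14.73

Step 3: From JD = 8, DM = 9, and ∠JDM = 90°, by the law of cosines:
  JM² = JD² + DM² - 2·JD·DM·cos(90°) = 64 + 81 - 0 = 145
  JM = √145

Step 4: From JL = 9, LA = 24, and ∠JLA = 135°, by the law of cosines:
  JA² = JL² + LA² - 2·JL·LA·cos(135°) = 81 + 576 + 305.5 = 962.5
  JA ≈ 31.02

Step 5: From LD = 6, LJ = 9, DJ = 8, by the inverse law of cosines:
  cos(∠DLJ) = (LD² + LJ² - DJ²) / (2·LD·LJ)
  ∠DLJ = 60.61°

Step 6: From JD = 8, JF = 15, DF = 12, by the inverse law of cosines:
  cos(∠DJF) = (JD² + JF² - DF²) / (2·JD·JF)
  ∠DJF = 52.83°

Step 7: From JD = 8, JL = 9, DL = 6, by the inverse law of cosines:
  cos(∠DJL) = (JD² + JL² - DL²) / (2·JD·JL)
  ∠DJL = 40.8°

Step 8: From DF = 12, DJ = 8, FJ = 15, by the inverse law of cosines:
  cos(∠FDJ) = (DF² + DJ² - FJ²) / (2·DF·DJ)
  ∠FDJ = 95.08°

Step 9: From DJ = 8, DL = 6, JL = 9, by the inverse law of cosines:
  cos(∠JDL) = (DJ² + DL² - JL²) / (2·DJ·DL)
  ∠JDL = 78.58°

Step 10: From FD = 12, FJ = 15, DJ = 8, by the inverse law of cosines:
  cos(∠DFJ) = (FD² + FJ² - DJ²) / (2·FD·FJ)
  ∠DFJ = 32.09°

Step 11: From LI = √145, LJ = 9, IJ = 8, by the inverse law of cosines:
  cos(∠ILJ) = (LI² + LJ² - IJ²) / (2·LI·LJ)
  ∠ILJ = 41.63°

Step 12: From JA = 31.02, JL = 9, AL = 24, by the inverse law of cosines:
  cos(∠AJL) = (JA² + JL² - AL²) / (2·JA·JL)
  ∠AJL = 33.16°

Step 13: From JD = 8, JM = √145, DM = 9, by the inverse law of cosines:
  cos(∠DJM) = (JD² + JM² - DM²) / (2·JD·JM)
  ∠DJM = 48.37°

Step 14: From JD = 8, JN = 14.73, DN = 9, by the inverse law of cosines:
  cos(∠DJN) = (JD² + JN² - DN²) / (2·JD·JN)
  ∠DJN = 31.95°

Step 15: From ND = 9, NJ = 14.73, DJ = 8, by the inverse law of cosines:
  cos(∠DNJ) = (ND² + NJ² - DJ²) / (2·ND·NJ)
  ∠DNJ = 28.05°

Step 16: From IJ = 8, IL = √145, JL = 9, by the inverse law of cosines:
  cos(∠JIL) = (IJ² + IL² - JL²) / (2·IJ·IL)
  ∠JIL = 48.37°

Step 17: From MD = 9, MJ = √145, DJ = 8, by the inverse law of cosines:
  cos(∠DMJ) = (MD² + MJ² - DJ²) / (2·MD·MJ)
  ∠DMJ = 41.63°

Step 18: From AJ = 31.02, AL = 24, JL = 9, by the inverse law of cosines:
  cos(∠JAL) = (AJ² + AL² - JL²) / (2·AJ·AL)
  ∠JAL = 11.84°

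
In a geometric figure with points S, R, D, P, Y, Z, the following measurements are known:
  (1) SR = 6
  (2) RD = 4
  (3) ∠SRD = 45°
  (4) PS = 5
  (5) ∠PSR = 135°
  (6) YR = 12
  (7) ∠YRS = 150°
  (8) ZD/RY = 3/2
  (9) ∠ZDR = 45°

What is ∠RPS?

Step 1: By the law of cosines on triangle PSR: PR² = 5² + 6² − 2·5·6·cos(135°) = 103.43, so PR ≈ 10.17.
Step 2: By the inverse law of cosines on triangle RPS: cos(∠RPS) = (10.17² + 5² − 6²) / (2·10.17·5) = 92.43/101.7 = 0.9088, so ∠RPS = 24.66°.

Therefore, the measure of angle ∠RPS = 24.66°.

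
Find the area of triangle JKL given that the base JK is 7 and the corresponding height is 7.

Area = (1/2)(7)(7) = 49/2

49/2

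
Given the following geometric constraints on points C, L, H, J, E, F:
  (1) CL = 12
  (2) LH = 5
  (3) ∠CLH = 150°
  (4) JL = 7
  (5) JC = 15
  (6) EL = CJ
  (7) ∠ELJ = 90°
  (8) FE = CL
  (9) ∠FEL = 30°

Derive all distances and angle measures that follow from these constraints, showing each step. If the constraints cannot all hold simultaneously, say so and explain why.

The constraints are consistent.

From the given relations:
  EL = CJ = 15
  FE = CL = 12

Step 1: From CL = 12, LH = 5, and ∠CLH = 150°, by the law of cosines:
  CH² = CL² + LH² - 2·CL·LH·cos(150°) = 144 + 25 + 103.9 = 272.9
  CH ≈ 16.52

Step 2: From LE = 15, EF = 12, and ∠LEF = 30°, by the law of cosines:
  LF² = LE² + EF² - 2·LE·EF·cos(30°) = 225 + 144 - 311.8 = 57.23
  LF ≈ 7.57

Step 3: From JL = 7, LE = 15, and ∠JLE = 90°, by the law of cosines:
  JE² = JL² + LE² - 2·JL·LE·cos(90°) = 49 + 225 - 0 = 274
  JE ≈ 16.55

Step 4: From CJ = 15, CL = 12, JL = 7, by the inverse law of cosines:
  cos(∠JCL) = (CJ² + CL² - JL²) / (2·CJ·CL)
  ∠JCL = 27.27°

Step 5: From LC = 12, LJ = 7, CJ = 15, by the inverse law of cosines:
  cos(∠CLJ) = (LC² + LJ² - CJ²) / (2·LC·LJ)
  ∠CLJ = 100.98°

Step 6: From JC = 15, JL = 7, CL = 12, by the inverse law of cosines:
  cos(∠CJL) = (JC² + JL² - CL²) / (2·JC·JL)
  ∠CJL = 51.75°

Step 7: From CH = 16.52, CL = 12, HL = 5, by the inverse law of cosines:
  cos(∠HCL) = (CH² + CL² - HL²) / (2·CH·CL)
  ∠HCL = 8.7°

Step 8: From LE = 15, LF = 7.57, EF = 12, by the inverse law of cosines:
  cos(∠ELF) = (LE² + LF² - EF²) / (2·LE·LF)
  ∠ELF = 52.48°

Step 9: From HC = 16.52, HL = 5, CL = 12, by the inverse law of cosines:
  cos(∠CHL) = (HC² + HL² - CL²) / (2·HC·HL)
  ∠CHL = 21.3°

Step 10: From JE = 16.55, JL = 7, EL = 15, by the inverse law of cosines:
  cos(∠EJL) = (JE² + JL² - EL²) / (2·JE·JL)
  ∠EJL = 64.98°

Step 11: From EJ = 16.55, EL = 15, JL = 7, by the inverse law of cosines:
  cos(∠JEL) = (EJ² + EL² - JL²) / (2·EJ·EL)
  ∠JEL = 25.02°

Step 12: From FE = 12, FL = 7.57, EL = 15, by the inverse law of cosines:
  cos(∠EFL) = (FE² + FL² - EL²) / (2·FE·FL)
  ∠EFL = 97.52°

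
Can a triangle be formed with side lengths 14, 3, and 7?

The longest side is 14. The other two sides sum to 3 + 7 = 10.
Since 10 ≤ 14, the two shorter sides cannot reach around to close the triangle.

No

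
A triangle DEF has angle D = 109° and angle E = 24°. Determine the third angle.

By the triangle angle sum property, the three interior angles of any triangle add up to 180°.
We know angle D = 109° and angle E = 24°, so their sum is 133°.
Therefore angle F = 180° - 133° = 47°.

47 degrees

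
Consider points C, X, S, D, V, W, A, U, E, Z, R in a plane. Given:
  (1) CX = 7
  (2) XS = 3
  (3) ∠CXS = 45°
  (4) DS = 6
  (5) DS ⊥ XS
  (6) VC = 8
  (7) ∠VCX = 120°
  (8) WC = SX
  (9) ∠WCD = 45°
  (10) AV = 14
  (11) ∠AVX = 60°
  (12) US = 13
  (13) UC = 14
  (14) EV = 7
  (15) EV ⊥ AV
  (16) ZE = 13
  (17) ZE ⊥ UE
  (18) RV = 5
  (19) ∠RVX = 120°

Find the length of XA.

Step 1: By the law of cosines on triangle XCV: XV² = 7² + 8² − 2·7·8·cos(120°) = 169, so XV = 13.
Step 2: By the law of cosines on triangle XVA: XA² = 13² + 14² − 2·13·14·cos(60°) = 183, so XA = √183.

Therefore, the length of XA = √183.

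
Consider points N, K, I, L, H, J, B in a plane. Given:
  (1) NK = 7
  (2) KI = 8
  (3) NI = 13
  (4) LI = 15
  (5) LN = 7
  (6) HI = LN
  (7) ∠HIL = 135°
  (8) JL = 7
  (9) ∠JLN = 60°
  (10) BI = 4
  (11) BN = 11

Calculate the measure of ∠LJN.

Step 1: By the law of cosines on triangle JLN: JN² = 7² + 7² − 2·7·7·cos(60°) = 49, so JN = 7.
Step 2: By the inverse law of cosines on triangle LJN: cos(∠LJN) = (7² + 7² − 7²) / (2·7·7) = 49/98 = 0.5, so ∠LJN = 60°.

Therefore, the measure of angle ∠LJN = 60°.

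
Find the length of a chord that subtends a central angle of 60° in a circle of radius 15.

Chord = 2(15) sin(30°) = 15

15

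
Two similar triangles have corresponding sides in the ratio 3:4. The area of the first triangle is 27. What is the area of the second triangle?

The ratio of areas of similar triangles = (side ratio)^2.
Side ratio = 3:4, so area ratio = 9:16.
Area of the second triangle / Area of the first triangle = 16/9
Area of the second triangle = 27 * 16/9 = 48

48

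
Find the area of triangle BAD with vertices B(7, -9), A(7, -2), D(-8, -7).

The Shoelace formula computes the area from vertex coordinates by summing cross products.
For vertices (7,-9), (7,-2), (-8,-7):
Signed sum = 7*-2 - 7*-9 + 7*-7 - -8*-2 + -8*-9 - 7*-7
= 49 + -65 + 121 = 105
Area = (1/2)|105| = 105/2.

105/2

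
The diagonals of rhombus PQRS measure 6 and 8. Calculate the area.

The diagonals of a rhombus divide it into four right triangles.
Each triangle has legs 6/ 2 = 3 and 8/2 = 4, so each has area (1/2)*3*4 = 6.
Four such triangles give total area = (d1 * d2) / 2 = 24.

24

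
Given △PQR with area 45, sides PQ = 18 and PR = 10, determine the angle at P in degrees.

From the SAS area formula Area = (1/2)ab sin(C), rearranging gives sin(C) = 2*Area/(ab).
sin(C) = 2 * 45 / (180) = 1/2.
Therefore C = arcsin(1/2) = 30°.
Since sin(180° - C) = sin(C), the obtuse angle 150° gives the same area, so C = 30° or C = 150°.

30° or 150°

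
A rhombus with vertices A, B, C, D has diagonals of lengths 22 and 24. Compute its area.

The diagonals of a rhombus divide it into four right triangles.
Each triangle has legs 22/ 2 = 11 and 24/2 = 12, so each has area (1/2)*11*12 = 66.
Four such triangles give total area = (d1 * d2) / 2 = 264.

264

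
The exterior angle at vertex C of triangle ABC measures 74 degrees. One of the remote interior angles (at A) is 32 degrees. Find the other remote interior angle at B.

By the exterior angle theorem: exterior angle = sum of remote interior angles.
74 = 32 + angle B
angle B = 74 - 32 = 42 degrees

42 degrees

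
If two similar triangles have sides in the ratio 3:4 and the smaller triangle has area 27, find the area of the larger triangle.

Area ratio = (3/4)^2 = 9/16. Area of the larger triangle = 27 * 16/9 = 48.

48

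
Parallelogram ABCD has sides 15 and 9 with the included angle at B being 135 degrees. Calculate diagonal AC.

Using the law of cosines:
d^2 = 15^2 + 9^2 - 2(15)(9)cos(135 degrees)
d^2 = 225 + 81 - 270*-sqrt(2)/2
d^2 = 135*sqrt(2) + 306
d = 3*sqrt(15*sqrt(2) + 34)

3*sqrt(15*sqrt(2) + 34)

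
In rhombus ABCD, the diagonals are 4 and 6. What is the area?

Area = (4 * 6) / 2 = 24 / 2 = 12

12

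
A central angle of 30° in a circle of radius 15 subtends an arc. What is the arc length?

The full circumference is 2πr = 2π(15) = 30*pi.
The arc spans 30° out of 360°, which is a fraction of 1/12.
Arc length = 30*pi × 1/12 = 5*pi/2.

5*pi/2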